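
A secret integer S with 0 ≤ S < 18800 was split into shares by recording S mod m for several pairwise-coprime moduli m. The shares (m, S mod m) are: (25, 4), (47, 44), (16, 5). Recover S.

2629

The moduli are pairwise coprime; N = 25·47·16 = 18800.
N/25 = 752; 752 ≡ 2 (mod 25); 2·13 ≡ 1, so inverse 13.
N/47 = 400; 400 ≡ 24 (mod 47); 24·2 ≡ 1, so inverse 2.
N/16 = 1175; 1175 ≡ 7 (mod 16); 7·7 ≡ 1, so inverse 7.
S ≡ 4·752·13 + 44·400·2 + 5·1175·7 = 115429.
115429 mod 18800 = 2629.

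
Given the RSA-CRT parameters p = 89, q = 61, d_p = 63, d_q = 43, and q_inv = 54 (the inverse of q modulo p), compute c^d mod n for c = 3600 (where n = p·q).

1770

m₁ = c^(d_p) mod p: c ≡ 40 (mod 89), and 40^63 mod 89 = 79.
m₂ = c^(d_q) mod q: c ≡ 1 (mod 61), and 1^43 mod 61 = 1.
h = q_inv·(m₁ − m₂) mod p = 54·(79 − 1) mod 89 = 29.
m = m₂ + h·q = 1 + 29·61 = 1770.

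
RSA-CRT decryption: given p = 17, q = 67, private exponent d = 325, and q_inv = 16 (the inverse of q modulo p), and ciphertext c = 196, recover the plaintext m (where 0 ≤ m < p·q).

d_p = d mod (p−1) = 325 mod 16 = 5; d_q = d mod (q−1) = 61.
m₁ = c^(d_p) mod p: c ≡ 9 (mod 17), and 9^5 mod 17 = 8.
m₂ = c^(d_q) mod q: c ≡ 62 (mod 67), and 62^61 mod 67 = 14.
h = q_inv·(m₁ − m₂) mod p = 16·(8 − 14) mod 17 = 6.
m = m₂ + h·q = 14 + 6·67 = 416.

416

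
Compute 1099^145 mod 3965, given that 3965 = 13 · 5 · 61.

1099

Mod 13: 1099 ≡ 7; by Fermat, exponent reduces to 145 mod 12 = 1; 7^1 ≡ 7 (mod 13).
Mod 5: 1099 ≡ 4; by Fermat, exponent reduces to 145 mod 4 = 1; 4^1 ≡ 4 (mod 5).
Mod 61: 1099 ≡ 1; by Fermat, exponent reduces to 145 mod 60 = 25; 1^25 ≡ 1 (mod 61).
Combine by CRT: x ≡ 7 (mod 13), x ≡ 4 (mod 5), x ≡ 1 (mod 61) ⇒ x ≡ 1099 (mod 3965).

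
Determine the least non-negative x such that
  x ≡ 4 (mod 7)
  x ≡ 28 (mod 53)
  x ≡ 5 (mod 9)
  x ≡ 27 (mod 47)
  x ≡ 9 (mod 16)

From x ≡ 4 (mod 7) write x = 4 + 7t. Substituting into x ≡ 28 (mod 53) gives 7t ≡ 24 (mod 53), and since 7⁻¹ ≡ 38 (mod 53), t ≡ 11. Hence x ≡ 4 + 7·11 = 81 (mod 371).
From x ≡ 81 (mod 371) write x = 81 + 371t. Substituting into x ≡ 5 (mod 9) gives 371t ≡ 5 (mod 9), and since 2⁻¹ ≡ 5 (mod 9), t ≡ 7. Hence x ≡ 81 + 371·7 = 2678 (mod 3339).
From x ≡ 2678 (mod 3339) write x = 2678 + 3339t. Substituting into x ≡ 27 (mod 47) gives 3339t ≡ 28 (mod 47), and since 2⁻¹ ≡ 24 (mod 47), t ≡ 14. Hence x ≡ 2678 + 3339·14 = 49424 (mod 156933).
From x ≡ 49424 (mod 156933) write x = 49424 + 156933t. Substituting into x ≡ 9 (mod 16) gives 156933t ≡ 9 (mod 16), and since 5⁻¹ ≡ 13 (mod 16), t ≡ 5. Hence x ≡ 49424 + 156933·5 = 834089 (mod 2510928).

834089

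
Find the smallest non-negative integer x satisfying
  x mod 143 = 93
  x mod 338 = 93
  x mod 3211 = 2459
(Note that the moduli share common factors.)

Combine the congruences pairwise.
gcd(143, 338) = 13 and 13 | (93 − 93), so the pair is consistent; merging gives x ≡ 93 (mod 3718), where 3718 = lcm(143, 338).
gcd(3718, 3211) = 169 and 169 | (2459 − 93), so the pair is consistent; merging gives x ≡ 40991 (mod 70642), where 70642 = lcm(3718, 3211).
The solution is unique modulo lcm(143, 338, 3211) = 70642.

40991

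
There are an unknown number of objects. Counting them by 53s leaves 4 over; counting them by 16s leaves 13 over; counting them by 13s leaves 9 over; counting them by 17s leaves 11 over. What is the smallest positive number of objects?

66413

From N ≡ 4 (mod 53) write N = 4 + 53t. Substituting into N ≡ 13 (mod 16) gives 53t ≡ 9 (mod 16), and since 5⁻¹ ≡ 13 (mod 16), t ≡ 5. Hence N ≡ 4 + 53·5 = 269 (mod 848).
From N ≡ 269 (mod 848) write N = 269 + 848t. Substituting into N ≡ 9 (mod 13) gives 848t ≡ 0 (mod 13), and since 3⁻¹ ≡ 9 (mod 13), t ≡ 0. Hence N ≡ 269 + 848·0 = 269 (mod 11024).
From N ≡ 269 (mod 11024) write N = 269 + 11024t. Substituting into N ≡ 11 (mod 17) gives 11024t ≡ 14 (mod 17), and since 8⁻¹ ≡ 15 (mod 17), t ≡ 6. Hence N ≡ 269 + 11024·6 = 66413 (mod 187408).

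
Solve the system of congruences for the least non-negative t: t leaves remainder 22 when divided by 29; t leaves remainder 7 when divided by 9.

From t ≡ 22 (mod 29) write t = 22 + 29s. Substituting into t ≡ 7 (mod 9) gives 29s ≡ 3 (mod 9), and since 2⁻¹ ≡ 5 (mod 9), s ≡ 6. Hence t ≡ 22 + 29·6 = 196 (mod 261).

196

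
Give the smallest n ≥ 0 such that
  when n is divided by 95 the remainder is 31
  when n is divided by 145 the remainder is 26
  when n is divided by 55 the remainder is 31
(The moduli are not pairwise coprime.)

25111

gcd(95, 145) = 5 and 5 | (26 − 31), so the pair is consistent; merging gives n ≡ 316 (mod 2755), where 2755 = lcm(95, 145).
gcd(2755, 55) = 5 and 5 | (31 − 316), so the pair is consistent; merging gives n ≡ 25111 (mod 30305), where 30305 = lcm(2755, 55).
The solution is unique modulo lcm(95, 145, 55) = 30305.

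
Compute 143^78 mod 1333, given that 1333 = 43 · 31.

256

Mod 43: 143 ≡ 14; by Fermat, exponent reduces to 78 mod 42 = 36; 14^36 ≡ 41 (mod 43).
Mod 31: 143 ≡ 19; by Fermat, exponent reduces to 78 mod 30 = 18; 19^18 ≡ 8 (mod 31).
Combine by CRT: x ≡ 41 (mod 43), x ≡ 8 (mod 31) ⇒ x ≡ 256 (mod 1333).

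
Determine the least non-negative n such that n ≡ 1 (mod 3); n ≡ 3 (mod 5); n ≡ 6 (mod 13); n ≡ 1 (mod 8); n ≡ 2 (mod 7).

4153

Combine the congruences pairwise.
From n ≡ 1 (mod 3) write n = 1 + 3t. Substituting into n ≡ 3 (mod 5) gives 3t ≡ 2 (mod 5), and since 3⁻¹ ≡ 2 (mod 5), t ≡ 4. Hence n ≡ 1 + 3·4 = 13 (mod 15).
From n ≡ 13 (mod 15) write n = 13 + 15t. Substituting into n ≡ 6 (mod 13) gives 15t ≡ 6 (mod 13), and since 2⁻¹ ≡ 7 (mod 13), t ≡ 3. Hence n ≡ 13 + 15·3 = 58 (mod 195).
From n ≡ 58 (mod 195) write n = 58 + 195t. Substituting into n ≡ 1 (mod 8) gives 195t ≡ 7 (mod 8), and since 3⁻¹ ≡ 3 (mod 8), t ≡ 5. Hence n ≡ 58 + 195·5 = 1033 (mod 1560).
From n ≡ 1033 (mod 1560) write n = 1033 + 1560t. Substituting into n ≡ 2 (mod 7) gives 1560t ≡ 5 (mod 7), and since 6⁻¹ ≡ 6 (mod 7), t ≡ 2. Hence n ≡ 1033 + 1560·2 = 4153 (mod 10920).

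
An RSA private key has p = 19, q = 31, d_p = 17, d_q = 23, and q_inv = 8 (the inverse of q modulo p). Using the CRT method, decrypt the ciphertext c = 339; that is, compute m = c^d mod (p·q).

519

m₁ = c^(d_p) mod p: c ≡ 16 (mod 19), and 16^17 mod 19 = 6.
m₂ = c^(d_q) mod q: c ≡ 29 (mod 31), and 29^23 mod 31 = 23.
h = q_inv·(m₁ − m₂) mod p = 8·(6 − 23) mod 19 = 16.
m = m₂ + h·q = 23 + 16·31 = 519.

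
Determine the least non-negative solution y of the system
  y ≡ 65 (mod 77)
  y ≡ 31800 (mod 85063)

Combine the congruences pairwise.
gcd(77, 85063) = 11 and 11 | (31800 − 65), so the pair is consistent; merging gives y ≡ 372052 (mod 595441), where 595441 = lcm(77, 85063).
The solution is unique modulo lcm(77, 85063) = 595441.

372052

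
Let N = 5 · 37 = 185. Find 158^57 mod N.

Mod 5: 158 ≡ 3; by Fermat, exponent reduces to 57 mod 4 = 1; 3^1 ≡ 3 (mod 5).
Mod 37: 158 ≡ 10; by Fermat, exponent reduces to 57 mod 36 = 21; 10^21 ≡ 1 (mod 37).
Combine by CRT: x ≡ 3 (mod 5), x ≡ 1 (mod 37) ⇒ x ≡ 38 (mod 185).

38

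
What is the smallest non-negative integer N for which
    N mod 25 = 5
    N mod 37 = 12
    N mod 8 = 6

From N ≡ 5 (mod 25) write N = 5 + 25t. Substituting into N ≡ 12 (mod 37) gives 25t ≡ 7 (mod 37), and since 25⁻¹ ≡ 3 (mod 37), t ≡ 21. Hence N ≡ 5 + 25·21 = 530 (mod 925).
From N ≡ 530 (mod 925) write N = 530 + 925t. Substituting into N ≡ 6 (mod 8) gives 925t ≡ 4 (mod 8), and since 5⁻¹ ≡ 5 (mod 8), t ≡ 4. Hence N ≡ 530 + 925·4 = 4230 (mod 7400).

4230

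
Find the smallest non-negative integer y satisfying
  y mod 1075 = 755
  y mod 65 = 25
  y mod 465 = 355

Combine the congruences pairwise.
gcd(1075, 65) = 5 and 5 | (25 − 755), so the pair is consistent; merging gives y ≡ 8280 (mod 13975), where 13975 = lcm(1075, 65).
gcd(13975, 465) = 5 and 5 | (355 − 8280), so the pair is consistent; merging gives y ≡ 776905 (mod 1299675), where 1299675 = lcm(13975, 465).
The solution is unique modulo lcm(1075, 65, 465) = 1299675.

776905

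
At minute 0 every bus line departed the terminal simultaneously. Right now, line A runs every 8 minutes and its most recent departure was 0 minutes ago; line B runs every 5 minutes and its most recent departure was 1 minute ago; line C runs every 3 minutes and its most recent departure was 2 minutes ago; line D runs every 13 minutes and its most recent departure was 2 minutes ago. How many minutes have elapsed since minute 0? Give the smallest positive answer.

Combine the congruences pairwise.
From t ≡ 0 (mod 8) write t = 0 + 8s. Substituting into t ≡ 1 (mod 5) gives 8s ≡ 1 (mod 5), and since 3⁻¹ ≡ 2 (mod 5), s ≡ 2. Hence t ≡ 0 + 8·2 = 16 (mod 40).
From t ≡ 16 (mod 40) write t = 16 + 40s. Substituting into t ≡ 2 (mod 3) gives 40s ≡ 1 (mod 3), and since 1⁻¹ ≡ 1 (mod 3), s ≡ 1. Hence t ≡ 16 + 40·1 = 56 (mod 120).
From t ≡ 56 (mod 120) write t = 56 + 120s. Substituting into t ≡ 2 (mod 13) gives 120s ≡ 11 (mod 13), and since 3⁻¹ ≡ 9 (mod 13), s ≡ 8. Hence t ≡ 56 + 120·8 = 1016 (mod 1560).

1016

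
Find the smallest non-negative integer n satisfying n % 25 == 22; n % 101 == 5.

From n ≡ 22 (mod 25) write n = 22 + 25t. Substituting into n ≡ 5 (mod 101) gives 25t ≡ 84 (mod 101), and since 25⁻¹ ≡ 97 (mod 101), t ≡ 68. Hence n ≡ 22 + 25·68 = 1722 (mod 2525).

1722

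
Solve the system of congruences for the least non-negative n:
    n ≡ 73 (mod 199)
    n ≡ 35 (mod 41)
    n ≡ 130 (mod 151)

The moduli are pairwise coprime; M = 199·41·151 = 1232009.
M/199 = 6191; 6191 ≡ 22 (mod 199); 22·190 ≡ 1, so inverse 190.
M/41 = 30049; 30049 ≡ 37 (mod 41); 37·10 ≡ 1, so inverse 10.
M/151 = 8159; 8159 ≡ 5 (mod 151); 5·121 ≡ 1, so inverse 121.
n ≡ 73·6191·190 + 35·30049·10 + 130·8159·121 = 224727390.
224727390 mod 1232009 = 501752.

501752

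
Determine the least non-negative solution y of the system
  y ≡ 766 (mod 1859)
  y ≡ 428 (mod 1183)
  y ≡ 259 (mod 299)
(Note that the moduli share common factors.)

97434

gcd(1859, 1183) = 169 and 169 | (428 − 766), so the pair is consistent; merging gives y ≡ 6343 (mod 13013), where 13013 = lcm(1859, 1183).
gcd(13013, 299) = 13 and 13 | (259 − 6343), so the pair is consistent; merging gives y ≡ 97434 (mod 299299), where 299299 = lcm(13013, 299).
The solution is unique modulo lcm(1859, 1183, 299) = 299299.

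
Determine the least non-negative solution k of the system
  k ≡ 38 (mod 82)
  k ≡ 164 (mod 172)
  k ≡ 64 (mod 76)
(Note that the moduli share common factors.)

45056

gcd(82, 172) = 2 and 2 | (164 − 38), so the pair is consistent; merging gives k ≡ 2744 (mod 7052), where 7052 = lcm(82, 172).
gcd(7052, 76) = 4 and 4 | (64 − 2744), so the pair is consistent; merging gives k ≡ 45056 (mod 133988), where 133988 = lcm(7052, 76).
The solution is unique modulo lcm(82, 172, 76) = 133988.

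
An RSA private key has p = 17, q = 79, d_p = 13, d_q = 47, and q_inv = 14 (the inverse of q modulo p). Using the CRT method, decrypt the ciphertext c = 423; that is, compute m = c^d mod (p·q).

m₁ = c^(d_p) mod p: c ≡ 15 (mod 17), and 15^13 mod 17 = 2.
m₂ = c^(d_q) mod q: c ≡ 28 (mod 79), and 28^47 mod 79 = 47.
h = q_inv·(m₁ − m₂) mod p = 14·(2 − 47) mod 17 = 16.
m = m₂ + h·q = 47 + 16·79 = 1311.

1311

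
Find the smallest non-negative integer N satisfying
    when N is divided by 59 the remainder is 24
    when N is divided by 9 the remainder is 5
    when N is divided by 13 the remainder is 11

From N ≡ 24 (mod 59) write N = 24 + 59t. Substituting into N ≡ 5 (mod 9) gives 59t ≡ 8 (mod 9), and since 5⁻¹ ≡ 2 (mod 9), t ≡ 7. Hence N ≡ 24 + 59·7 = 437 (mod 531).
From N ≡ 437 (mod 531) write N = 437 + 531t. Substituting into N ≡ 11 (mod 13) gives 531t ≡ 3 (mod 13), and since 11⁻¹ ≡ 6 (mod 13), t ≡ 5. Hence N ≡ 437 + 531·5 = 3092 (mod 6903).

3092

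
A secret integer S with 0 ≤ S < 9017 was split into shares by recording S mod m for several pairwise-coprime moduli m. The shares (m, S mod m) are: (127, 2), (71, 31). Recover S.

Combine the congruences pairwise.
From S ≡ 2 (mod 127) write S = 2 + 127t. Substituting into S ≡ 31 (mod 71) gives 127t ≡ 29 (mod 71), and since 56⁻¹ ≡ 52 (mod 71), t ≡ 17. Hence S ≡ 2 + 127·17 = 2161 (mod 9017).

2161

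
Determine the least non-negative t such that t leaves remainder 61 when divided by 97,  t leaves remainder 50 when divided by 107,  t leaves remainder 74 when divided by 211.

From t ≡ 61 (mod 97) write t = 61 + 97s. Substituting into t ≡ 50 (mod 107) gives 97s ≡ 96 (mod 107), and since 97⁻¹ ≡ 32 (mod 107), s ≡ 76. Hence t ≡ 61 + 97·76 = 7433 (mod 10379).
From t ≡ 7433 (mod 10379) write t = 7433 + 10379s. Substituting into t ≡ 74 (mod 211) gives 10379s ≡ 26 (mod 211), and since 40⁻¹ ≡ 153 (mod 211), s ≡ 180. Hence t ≡ 7433 + 10379·180 = 1875653 (mod 2189969).

1875653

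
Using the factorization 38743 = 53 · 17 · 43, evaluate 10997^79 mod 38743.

Mod 53: 10997 ≡ 26; by Fermat, exponent reduces to 79 mod 52 = 27; 26^27 ≡ 27 (mod 53).
Mod 17: 10997 ≡ 15; by Fermat, exponent reduces to 79 mod 16 = 15; 15^15 ≡ 8 (mod 17).
Mod 43: 10997 ≡ 32; by Fermat, exponent reduces to 79 mod 42 = 37; 32^37 ≡ 8 (mod 43).
Combine by CRT: x ≡ 27 (mod 53), x ≡ 8 (mod 17), x ≡ 8 (mod 43) ⇒ x ≡ 23400 (mod 38743).

23400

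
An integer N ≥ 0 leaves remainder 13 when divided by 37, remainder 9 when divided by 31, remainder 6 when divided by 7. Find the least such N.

6488

The moduli are pairwise coprime; M = 37·31·7 = 8029.
M/37 = 217; 217 ≡ 32 (mod 37); 32·22 ≡ 1, so inverse 22.
M/31 = 259; 259 ≡ 11 (mod 31); 11·17 ≡ 1, so inverse 17.
M/7 = 1147; 1147 ≡ 6 (mod 7); 6·6 ≡ 1, so inverse 6.
N ≡ 13·217·22 + 9·259·17 + 6·1147·6 = 142981.
142981 mod 8029 = 6488.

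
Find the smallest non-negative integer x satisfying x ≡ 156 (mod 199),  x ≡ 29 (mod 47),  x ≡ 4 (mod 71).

The moduli are pairwise coprime; N = 199·47·71 = 664063.
N/199 = 3337; 3337 ≡ 153 (mod 199); 153·186 ≡ 1, so inverse 186.
N/47 = 14129; 14129 ≡ 29 (mod 47); 29·13 ≡ 1, so inverse 13.
N/71 = 9353; 9353 ≡ 52 (mod 71); 52·56 ≡ 1, so inverse 56.
x ≡ 156·3337·186 + 29·14129·13 + 4·9353·56 = 104248097.
104248097 mod 664063 = 654269.

654269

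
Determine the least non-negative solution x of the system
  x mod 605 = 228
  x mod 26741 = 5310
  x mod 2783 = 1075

2091108

gcd(605, 26741) = 121 and 121 | (5310 − 228), so the pair is consistent; merging gives x ≡ 85533 (mod 133705), where 133705 = lcm(605, 26741).
gcd(133705, 2783) = 121 and 121 | (1075 − 85533), so the pair is consistent; merging gives x ≡ 2091108 (mod 3075215), where 3075215 = lcm(133705, 2783).
The solution is unique modulo lcm(605, 26741, 2783) = 3075215.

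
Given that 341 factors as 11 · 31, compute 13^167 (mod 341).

Mod 11: 13 ≡ 2; by Fermat, exponent reduces to 167 mod 10 = 7; 2^7 ≡ 7 (mod 11).
Mod 31: 13 ≡ 13; by Fermat, exponent reduces to 167 mod 30 = 17; 13^17 ≡ 17 (mod 31).
Combine by CRT: x ≡ 7 (mod 11), x ≡ 17 (mod 31) ⇒ x ≡ 172 (mod 341).

172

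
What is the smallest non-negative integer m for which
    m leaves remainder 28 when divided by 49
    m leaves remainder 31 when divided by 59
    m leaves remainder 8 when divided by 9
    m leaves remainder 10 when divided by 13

100331

The moduli are pairwise coprime; N = 49·59·9·13 = 338247.
N/49 = 6903; 6903 ≡ 43 (mod 49); 43·8 ≡ 1, so inverse 8.
N/59 = 5733; 5733 ≡ 10 (mod 59); 10·6 ≡ 1, so inverse 6.
N/9 = 37583; 37583 ≡ 8 (mod 9); 8·8 ≡ 1, so inverse 8.
N/13 = 26019; 26019 ≡ 6 (mod 13); 6·11 ≡ 1, so inverse 11.
m ≡ 28·6903·8 + 31·5733·6 + 8·37583·8 + 10·26019·11 = 7880012.
7880012 mod 338247 = 100331.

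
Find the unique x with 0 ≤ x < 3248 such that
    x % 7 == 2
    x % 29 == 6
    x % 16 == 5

From x ≡ 2 (mod 7) write x = 2 + 7t. Substituting into x ≡ 6 (mod 29) gives 7t ≡ 4 (mod 29), and since 7⁻¹ ≡ 25 (mod 29), t ≡ 13. Hence x ≡ 2 + 7·13 = 93 (mod 203).
From x ≡ 93 (mod 203) write x = 93 + 203t. Substituting into x ≡ 5 (mod 16) gives 203t ≡ 8 (mod 16), and since 11⁻¹ ≡ 3 (mod 16), t ≡ 8. Hence x ≡ 93 + 203·8 = 1717 (mod 3248).

1717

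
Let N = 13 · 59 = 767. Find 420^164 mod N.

484

Mod 13: 420 ≡ 4; by Fermat, exponent reduces to 164 mod 12 = 8; 4^8 ≡ 3 (mod 13).
Mod 59: 420 ≡ 7; by Fermat, exponent reduces to 164 mod 58 = 48; 7^48 ≡ 12 (mod 59).
Combine by CRT: x ≡ 3 (mod 13), x ≡ 12 (mod 59) ⇒ x ≡ 484 (mod 767).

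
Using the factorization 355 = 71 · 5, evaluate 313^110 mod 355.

Mod 71: 313 ≡ 29; by Fermat, exponent reduces to 110 mod 70 = 40; 29^40 ≡ 30 (mod 71).
Mod 5: 313 ≡ 3; by Fermat, exponent reduces to 110 mod 4 = 2; 3^2 ≡ 4 (mod 5).
Combine by CRT: x ≡ 30 (mod 71), x ≡ 4 (mod 5) ⇒ x ≡ 314 (mod 355).

314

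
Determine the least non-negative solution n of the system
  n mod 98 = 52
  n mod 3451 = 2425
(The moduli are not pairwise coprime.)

47288

gcd(98, 3451) = 7 and 7 | (2425 − 52), so the pair is consistent; merging gives n ≡ 47288 (mod 48314), where 48314 = lcm(98, 3451).
The solution is unique modulo lcm(98, 3451) = 48314.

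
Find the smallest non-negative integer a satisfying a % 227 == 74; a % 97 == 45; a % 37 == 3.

From a ≡ 74 (mod 227) write a = 74 + 227t. Substituting into a ≡ 45 (mod 97) gives 227t ≡ 68 (mod 97), and since 33⁻¹ ≡ 50 (mod 97), t ≡ 5. Hence a ≡ 74 + 227·5 = 1209 (mod 22019).
From a ≡ 1209 (mod 22019) write a = 1209 + 22019t. Substituting into a ≡ 3 (mod 37) gives 22019t ≡ 15 (mod 37), and since 4⁻¹ ≡ 28 (mod 37), t ≡ 13. Hence a ≡ 1209 + 22019·13 = 287456 (mod 814703).

287456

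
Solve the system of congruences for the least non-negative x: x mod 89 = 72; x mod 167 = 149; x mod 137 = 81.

1398440

From x ≡ 72 (mod 89) write x = 72 + 89t. Substituting into x ≡ 149 (mod 167) gives 89t ≡ 77 (mod 167), and since 89⁻¹ ≡ 152 (mod 167), t ≡ 14. Hence x ≡ 72 + 89·14 = 1318 (mod 14863).
From x ≡ 1318 (mod 14863) write x = 1318 + 14863t. Substituting into x ≡ 81 (mod 137) gives 14863t ≡ 133 (mod 137), and since 67⁻¹ ≡ 45 (mod 137), t ≡ 94. Hence x ≡ 1318 + 14863·94 = 1398440 (mod 2036231).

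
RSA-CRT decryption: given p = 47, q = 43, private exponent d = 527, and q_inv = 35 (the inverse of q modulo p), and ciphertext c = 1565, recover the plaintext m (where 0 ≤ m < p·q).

d_p = d mod (p−1) = 527 mod 46 = 21; d_q = d mod (q−1) = 23.
m₁ = c^(d_p) mod p: c ≡ 14 (mod 47), and 14^21 mod 47 = 6.
m₂ = c^(d_q) mod q: c ≡ 17 (mod 43), and 17^23 mod 43 = 31.
h = q_inv·(m₁ − m₂) mod p = 35·(6 − 31) mod 47 = 18.
m = m₂ + h·q = 31 + 18·43 = 805.

805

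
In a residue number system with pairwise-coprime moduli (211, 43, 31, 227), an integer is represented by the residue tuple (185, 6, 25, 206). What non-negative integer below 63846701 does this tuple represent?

62239066

The moduli are pairwise coprime; N = 211·43·31·227 = 63846701.
N/211 = 302591; 302591 ≡ 17 (mod 211); 17·149 ≡ 1, so inverse 149.
N/43 = 1484807; 1484807 ≡ 17 (mod 43); 17·38 ≡ 1, so inverse 38.
N/31 = 2059571; 2059571 ≡ 24 (mod 31); 24·22 ≡ 1, so inverse 22.
N/227 = 281263; 281263 ≡ 10 (mod 227); 10·159 ≡ 1, so inverse 159.
x ≡ 185·302591·149 + 6·1484807·38 + 25·2059571·22 + 206·281263·159 = 19024709263.
19024709263 mod 63846701 = 62239066.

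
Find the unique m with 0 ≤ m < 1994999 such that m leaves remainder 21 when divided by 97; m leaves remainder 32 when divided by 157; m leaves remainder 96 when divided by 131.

1163245

The moduli are pairwise coprime; N = 97·157·131 = 1994999.
N/97 = 20567; 20567 ≡ 3 (mod 97); 3·65 ≡ 1, so inverse 65.
N/157 = 12707; 12707 ≡ 147 (mod 157); 147·47 ≡ 1, so inverse 47.
N/131 = 15229; 15229 ≡ 33 (mod 131); 33·4 ≡ 1, so inverse 4.
m ≡ 21·20567·65 + 32·12707·47 + 96·15229·4 = 53033219.
53033219 mod 1994999 = 1163245.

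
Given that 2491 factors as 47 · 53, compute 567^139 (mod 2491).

Mod 47: 567 ≡ 3; by Fermat, exponent reduces to 139 mod 46 = 1; 3^1 ≡ 3 (mod 47).
Mod 53: 567 ≡ 37; by Fermat, exponent reduces to 139 mod 52 = 35; 37^35 ≡ 17 (mod 53).
Combine by CRT: x ≡ 3 (mod 47), x ≡ 17 (mod 53) ⇒ x ≡ 1554 (mod 2491).

1554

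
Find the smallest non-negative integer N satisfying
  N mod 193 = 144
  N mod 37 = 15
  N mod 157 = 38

351404

The moduli are pairwise coprime; M = 193·37·157 = 1121137.
M/193 = 5809; 5809 ≡ 19 (mod 193); 19·61 ≡ 1, so inverse 61.
M/37 = 30301; 30301 ≡ 35 (mod 37); 35·18 ≡ 1, so inverse 18.
M/157 = 7141; 7141 ≡ 76 (mod 157); 76·31 ≡ 1, so inverse 31.
N ≡ 144·5809·61 + 15·30301·18 + 38·7141·31 = 67619624.
67619624 mod 1121137 = 351404.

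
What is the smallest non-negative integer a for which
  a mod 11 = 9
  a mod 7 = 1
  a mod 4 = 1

The moduli are pairwise coprime; N = 11·7·4 = 308.
N/11 = 28; 28 ≡ 6 (mod 11); 6·2 ≡ 1, so inverse 2.
N/7 = 44; 44 ≡ 2 (mod 7); 2·4 ≡ 1, so inverse 4.
N/4 = 77; 77 ≡ 1 (mod 4), inverse 1.
a ≡ 9·28·2 + 1·44·4 + 1·77·1 = 757.
757 mod 308 = 141.

141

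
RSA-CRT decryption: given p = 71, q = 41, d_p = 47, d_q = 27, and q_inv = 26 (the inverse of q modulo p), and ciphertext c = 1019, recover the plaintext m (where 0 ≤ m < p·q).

m₁ = c^(d_p) mod p: c ≡ 25 (mod 71), and 25^47 mod 71 = 57.
m₂ = c^(d_q) mod q: c ≡ 35 (mod 41), and 35^27 mod 41 = 29.
h = q_inv·(m₁ − m₂) mod p = 26·(57 − 29) mod 71 = 18.
m = m₂ + h·q = 29 + 18·41 = 767.

767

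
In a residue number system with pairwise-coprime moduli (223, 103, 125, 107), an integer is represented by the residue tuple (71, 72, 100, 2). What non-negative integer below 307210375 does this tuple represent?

Combine the congruences pairwise.
From x ≡ 71 (mod 223) write x = 71 + 223t. Substituting into x ≡ 72 (mod 103) gives 223t ≡ 1 (mod 103), and since 17⁻¹ ≡ 97 (mod 103), t ≡ 97. Hence x ≡ 71 + 223·97 = 21702 (mod 22969).
From x ≡ 21702 (mod 22969) write x = 21702 + 22969t. Substituting into x ≡ 100 (mod 125) gives 22969t ≡ 23 (mod 125), and since 94⁻¹ ≡ 4 (mod 125), t ≡ 92. Hence x ≡ 21702 + 22969·92 = 2134850 (mod 2871125).
From x ≡ 2134850 (mod 2871125) write x = 2134850 + 2871125t. Substituting into x ≡ 2 (mod 107) gives 2871125t ≡ 16 (mod 107), and since 101⁻¹ ≡ 89 (mod 107), t ≡ 33. Hence x ≡ 2134850 + 2871125·33 = 96881975 (mod 307210375).

96881975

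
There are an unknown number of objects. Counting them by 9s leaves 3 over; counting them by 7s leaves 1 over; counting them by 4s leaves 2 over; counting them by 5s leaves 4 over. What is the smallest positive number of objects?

1254

The moduli are pairwise coprime; M = 9·7·4·5 = 1260.
M/9 = 140; 140 ≡ 5 (mod 9); 5·2 ≡ 1, so inverse 2.
M/7 = 180; 180 ≡ 5 (mod 7); 5·3 ≡ 1, so inverse 3.
M/4 = 315; 315 ≡ 3 (mod 4); 3·3 ≡ 1, so inverse 3.
M/5 = 252; 252 ≡ 2 (mod 5); 2·3 ≡ 1, so inverse 3.
N ≡ 3·140·2 + 1·180·3 + 2·315·3 + 4·252·3 = 6294.
6294 mod 1260 = 1254.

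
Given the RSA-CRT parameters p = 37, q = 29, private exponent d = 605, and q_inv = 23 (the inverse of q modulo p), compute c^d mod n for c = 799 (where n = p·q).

500

d_p = d mod (p−1) = 605 mod 36 = 29; d_q = d mod (q−1) = 17.
m₁ = c^(d_p) mod p: c ≡ 22 (mod 37), and 22^29 mod 37 = 19.
m₂ = c^(d_q) mod q: c ≡ 16 (mod 29), and 16^17 mod 29 = 7.
h = q_inv·(m₁ − m₂) mod p = 23·(19 − 7) mod 37 = 17.
m = m₂ + h·q = 7 + 17·29 = 500.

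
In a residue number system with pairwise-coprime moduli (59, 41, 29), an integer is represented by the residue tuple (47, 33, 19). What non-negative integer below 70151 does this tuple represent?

From x ≡ 47 (mod 59) write x = 47 + 59t. Substituting into x ≡ 33 (mod 41) gives 59t ≡ 27 (mod 41), and since 18⁻¹ ≡ 16 (mod 41), t ≡ 22. Hence x ≡ 47 + 59·22 = 1345 (mod 2419).
From x ≡ 1345 (mod 2419) write x = 1345 + 2419t. Substituting into x ≡ 19 (mod 29) gives 2419t ≡ 8 (mod 29), and since 12⁻¹ ≡ 17 (mod 29), t ≡ 20. Hence x ≡ 1345 + 2419·20 = 49725 (mod 70151).

49725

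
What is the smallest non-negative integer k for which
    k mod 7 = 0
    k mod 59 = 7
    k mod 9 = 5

The moduli are pairwise coprime; N = 7·59·9 = 3717.
N/7 = 531; 531 ≡ 6 (mod 7); 6·6 ≡ 1, so inverse 6.
N/59 = 63; 63 ≡ 4 (mod 59); 4·15 ≡ 1, so inverse 15.
N/9 = 413; 413 ≡ 8 (mod 9); 8·8 ≡ 1, so inverse 8.
k ≡ 0·531·6 + 7·63·15 + 5·413·8 = 23135.
23135 mod 3717 = 833.

833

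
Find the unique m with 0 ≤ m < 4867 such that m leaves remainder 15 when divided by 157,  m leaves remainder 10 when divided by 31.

2056

Combine the congruences pairwise.
From m ≡ 15 (mod 157) write m = 15 + 157t. Substituting into m ≡ 10 (mod 31) gives 157t ≡ 26 (mod 31), and since 2⁻¹ ≡ 16 (mod 31), t ≡ 13. Hence m ≡ 15 + 157·13 = 2056 (mod 4867).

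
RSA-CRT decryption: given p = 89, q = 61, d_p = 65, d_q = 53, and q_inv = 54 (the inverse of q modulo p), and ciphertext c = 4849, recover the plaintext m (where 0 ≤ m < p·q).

m₁ = c^(d_p) mod p: c ≡ 43 (mod 89), and 43^65 mod 89 = 82.
m₂ = c^(d_q) mod q: c ≡ 30 (mod 61), and 30^53 mod 61 = 55.
h = q_inv·(m₁ − m₂) mod p = 54·(82 − 55) mod 89 = 34.
m = m₂ + h·q = 55 + 34·61 = 2129.

2129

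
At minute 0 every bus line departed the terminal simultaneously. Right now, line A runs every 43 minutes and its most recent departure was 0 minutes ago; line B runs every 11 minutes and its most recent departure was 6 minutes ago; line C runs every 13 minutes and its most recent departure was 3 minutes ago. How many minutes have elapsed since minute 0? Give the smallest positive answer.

3526

The moduli are pairwise coprime; N = 43·11·13 = 6149.
N/43 = 143; 143 ≡ 14 (mod 43); 14·40 ≡ 1, so inverse 40.
N/11 = 559; 559 ≡ 9 (mod 11); 9·5 ≡ 1, so inverse 5.
N/13 = 473; 473 ≡ 5 (mod 13); 5·8 ≡ 1, so inverse 8.
t ≡ 0·143·40 + 6·559·5 + 3·473·8 = 28122.
28122 mod 6149 = 3526.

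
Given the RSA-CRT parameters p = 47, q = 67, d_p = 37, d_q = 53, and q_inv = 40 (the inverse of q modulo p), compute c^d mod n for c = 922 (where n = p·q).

m₁ = c^(d_p) mod p: c ≡ 29 (mod 47), and 29^37 mod 47 = 11.
m₂ = c^(d_q) mod q: c ≡ 51 (mod 67), and 51^53 mod 67 = 31.
h = q_inv·(m₁ − m₂) mod p = 40·(11 − 31) mod 47 = 46.
m = m₂ + h·q = 31 + 46·67 = 3113.

3113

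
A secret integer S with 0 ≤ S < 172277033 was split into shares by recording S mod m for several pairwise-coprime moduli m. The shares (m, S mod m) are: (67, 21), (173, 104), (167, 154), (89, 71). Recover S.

4229262

From S ≡ 21 (mod 67) write S = 21 + 67t. Substituting into S ≡ 104 (mod 173) gives 67t ≡ 83 (mod 173), and since 67⁻¹ ≡ 31 (mod 173), t ≡ 151. Hence S ≡ 21 + 67·151 = 10138 (mod 11591).
From S ≡ 10138 (mod 11591) write S = 10138 + 11591t. Substituting into S ≡ 154 (mod 167) gives 11591t ≡ 36 (mod 167), and since 68⁻¹ ≡ 140 (mod 167), t ≡ 30. Hence S ≡ 10138 + 11591·30 = 357868 (mod 1935697).
From S ≡ 357868 (mod 1935697) write S = 357868 + 1935697t. Substituting into S ≡ 71 (mod 89) gives 1935697t ≡ 72 (mod 89), and since 36⁻¹ ≡ 47 (mod 89), t ≡ 2. Hence S ≡ 357868 + 1935697·2 = 4229262 (mod 172277033).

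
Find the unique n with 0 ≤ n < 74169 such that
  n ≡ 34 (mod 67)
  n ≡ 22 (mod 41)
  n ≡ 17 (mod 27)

63818

The moduli are pairwise coprime; M = 67·41·27 = 74169.
M/67 = 1107; 1107 ≡ 35 (mod 67); 35·23 ≡ 1, so inverse 23.
M/41 = 1809; 1809 ≡ 5 (mod 41); 5·33 ≡ 1, so inverse 33.
M/27 = 2747; 2747 ≡ 20 (mod 27); 20·23 ≡ 1, so inverse 23.
n ≡ 34·1107·23 + 22·1809·33 + 17·2747·23 = 3253085.
3253085 mod 74169 = 63818.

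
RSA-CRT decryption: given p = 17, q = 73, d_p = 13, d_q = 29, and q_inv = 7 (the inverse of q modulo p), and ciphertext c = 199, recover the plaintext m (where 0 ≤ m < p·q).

405

m₁ = c^(d_p) mod p: c ≡ 12 (mod 17), and 12^13 mod 17 = 14.
m₂ = c^(d_q) mod q: c ≡ 53 (mod 73), and 53^29 mod 73 = 40.
h = q_inv·(m₁ − m₂) mod p = 7·(14 − 40) mod 17 = 5.
m = m₂ + h·q = 40 + 5·73 = 405.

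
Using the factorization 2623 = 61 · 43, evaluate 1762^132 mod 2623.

2108

Mod 61: 1762 ≡ 54; by Fermat, exponent reduces to 132 mod 60 = 12; 54^12 ≡ 34 (mod 61).
Mod 43: 1762 ≡ 42; by Fermat, exponent reduces to 132 mod 42 = 6; 42^6 ≡ 1 (mod 43).
Combine by CRT: x ≡ 34 (mod 61), x ≡ 1 (mod 43) ⇒ x ≡ 2108 (mod 2623).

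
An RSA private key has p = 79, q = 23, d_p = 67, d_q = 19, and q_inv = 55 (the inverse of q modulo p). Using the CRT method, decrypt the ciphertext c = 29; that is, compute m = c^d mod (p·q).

m₁ = c^(d_p) mod p: c ≡ 29 (mod 79), and 29^67 mod 79 = 39.
m₂ = c^(d_q) mod q: c ≡ 6 (mod 23), and 6^19 mod 23 = 18.
h = q_inv·(m₁ − m₂) mod p = 55·(39 − 18) mod 79 = 49.
m = m₂ + h·q = 18 + 49·23 = 1145.

1145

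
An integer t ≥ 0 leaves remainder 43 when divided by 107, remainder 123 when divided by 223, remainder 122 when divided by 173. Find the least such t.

3770830

The moduli are pairwise coprime; N = 107·223·173 = 4127953.
N/107 = 38579; 38579 ≡ 59 (mod 107); 59·78 ≡ 1, so inverse 78.
N/223 = 18511; 18511 ≡ 2 (mod 223); 2·112 ≡ 1, so inverse 112.
N/173 = 23861; 23861 ≡ 160 (mod 173); 160·133 ≡ 1, so inverse 133.
t ≡ 43·38579·78 + 123·18511·112 + 122·23861·133 = 771570088.
771570088 mod 4127953 = 3770830.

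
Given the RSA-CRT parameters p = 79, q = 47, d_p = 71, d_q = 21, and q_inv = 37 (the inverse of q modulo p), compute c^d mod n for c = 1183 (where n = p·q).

2715

m₁ = c^(d_p) mod p: c ≡ 77 (mod 79), and 77^71 mod 79 = 29.
m₂ = c^(d_q) mod q: c ≡ 8 (mod 47), and 8^21 mod 47 = 36.
h = q_inv·(m₁ − m₂) mod p = 37·(29 − 36) mod 79 = 57.
m = m₂ + h·q = 36 + 57·47 = 2715.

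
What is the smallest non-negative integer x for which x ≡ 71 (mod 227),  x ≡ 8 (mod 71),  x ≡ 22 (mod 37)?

345565

The moduli are pairwise coprime; N = 227·71·37 = 596329.
N/227 = 2627; 2627 ≡ 130 (mod 227); 130·117 ≡ 1, so inverse 117.
N/71 = 8399; 8399 ≡ 21 (mod 71); 21·44 ≡ 1, so inverse 44.
N/37 = 16117; 16117 ≡ 22 (mod 37); 22·32 ≡ 1, so inverse 32.
x ≡ 71·2627·117 + 8·8399·44 + 22·16117·32 = 36125305.
36125305 mod 596329 = 345565.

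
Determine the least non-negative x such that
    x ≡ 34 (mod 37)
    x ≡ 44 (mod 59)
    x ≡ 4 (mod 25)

The moduli are pairwise coprime; N = 37·59·25 = 54575.
N/37 = 1475; 1475 ≡ 32 (mod 37); 32·22 ≡ 1, so inverse 22.
N/59 = 925; 925 ≡ 40 (mod 59); 40·31 ≡ 1, so inverse 31.
N/25 = 2183; 2183 ≡ 8 (mod 25); 8·22 ≡ 1, so inverse 22.
x ≡ 34·1475·22 + 44·925·31 + 4·2183·22 = 2557104.
2557104 mod 54575 = 46654.

46654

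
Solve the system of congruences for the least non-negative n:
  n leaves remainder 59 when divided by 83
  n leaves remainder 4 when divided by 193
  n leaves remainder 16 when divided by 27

The moduli are pairwise coprime; M = 83·193·27 = 432513.
M/83 = 5211; 5211 ≡ 65 (mod 83); 65·23 ≡ 1, so inverse 23.
M/193 = 2241; 2241 ≡ 118 (mod 193); 118·18 ≡ 1, so inverse 18.
M/27 = 16019; 16019 ≡ 8 (mod 27); 8·17 ≡ 1, so inverse 17.
n ≡ 59·5211·23 + 4·2241·18 + 16·16019·17 = 11589847.
11589847 mod 432513 = 344509.

344509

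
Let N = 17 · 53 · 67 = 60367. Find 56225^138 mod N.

43076

Mod 17: 56225 ≡ 6; by Fermat, exponent reduces to 138 mod 16 = 10; 6^10 ≡ 15 (mod 17).
Mod 53: 56225 ≡ 45; by Fermat, exponent reduces to 138 mod 52 = 34; 45^34 ≡ 40 (mod 53).
Mod 67: 56225 ≡ 12; by Fermat, exponent reduces to 138 mod 66 = 6; 12^6 ≡ 62 (mod 67).
Combine by CRT: x ≡ 15 (mod 17), x ≡ 40 (mod 53), x ≡ 62 (mod 67) ⇒ x ≡ 43076 (mod 60367).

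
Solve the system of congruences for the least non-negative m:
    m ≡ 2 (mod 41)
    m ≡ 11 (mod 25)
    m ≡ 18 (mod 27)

24561

The moduli are pairwise coprime; N = 41·25·27 = 27675.
N/41 = 675; 675 ≡ 19 (mod 41); 19·13 ≡ 1, so inverse 13.
N/25 = 1107; 1107 ≡ 7 (mod 25); 7·18 ≡ 1, so inverse 18.
N/27 = 1025; 1025 ≡ 26 (mod 27); 26·26 ≡ 1, so inverse 26.
m ≡ 2·675·13 + 11·1107·18 + 18·1025·26 = 716436.
716436 mod 27675 = 24561.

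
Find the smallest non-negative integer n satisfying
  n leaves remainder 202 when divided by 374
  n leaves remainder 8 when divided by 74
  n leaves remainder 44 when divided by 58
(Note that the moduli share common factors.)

gcd(374, 74) = 2 and 2 | (8 − 202), so the pair is consistent; merging gives n ≡ 2820 (mod 13838), where 13838 = lcm(374, 74).
gcd(13838, 58) = 2 and 2 | (44 − 2820), so the pair is consistent; merging gives n ≡ 265742 (mod 401302), where 401302 = lcm(13838, 58).
The solution is unique modulo lcm(374, 74, 58) = 401302.

265742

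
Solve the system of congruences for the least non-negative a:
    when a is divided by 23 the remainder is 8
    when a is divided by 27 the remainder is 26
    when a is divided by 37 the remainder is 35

2699

From a ≡ 8 (mod 23) write a = 8 + 23t. Substituting into a ≡ 26 (mod 27) gives 23t ≡ 18 (mod 27), and since 23⁻¹ ≡ 20 (mod 27), t ≡ 9. Hence a ≡ 8 + 23·9 = 215 (mod 621).
From a ≡ 215 (mod 621) write a = 215 + 621t. Substituting into a ≡ 35 (mod 37) gives 621t ≡ 5 (mod 37), and since 29⁻¹ ≡ 23 (mod 37), t ≡ 4. Hence a ≡ 215 + 621·4 = 2699 (mod 22977).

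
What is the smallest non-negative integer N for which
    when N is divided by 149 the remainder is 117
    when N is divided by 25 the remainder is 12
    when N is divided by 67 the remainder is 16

The moduli are pairwise coprime; M = 149·25·67 = 249575.
M/149 = 1675; 1675 ≡ 36 (mod 149); 36·29 ≡ 1, so inverse 29.
M/25 = 9983; 9983 ≡ 8 (mod 25); 8·22 ≡ 1, so inverse 22.
M/67 = 3725; 3725 ≡ 40 (mod 67); 40·62 ≡ 1, so inverse 62.
N ≡ 117·1675·29 + 12·9983·22 + 16·3725·62 = 12013987.
12013987 mod 249575 = 34387.

34387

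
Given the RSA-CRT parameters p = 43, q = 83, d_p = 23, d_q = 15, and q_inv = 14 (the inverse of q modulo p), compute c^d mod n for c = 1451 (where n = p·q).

m₁ = c^(d_p) mod p: c ≡ 32 (mod 43), and 32^23 mod 43 = 8.
m₂ = c^(d_q) mod q: c ≡ 40 (mod 83), and 40^15 mod 83 = 41.
h = q_inv·(m₁ − m₂) mod p = 14·(8 − 41) mod 43 = 11.
m = m₂ + h·q = 41 + 11·83 = 954.

954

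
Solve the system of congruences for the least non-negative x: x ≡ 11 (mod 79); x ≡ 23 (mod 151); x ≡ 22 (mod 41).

Combine the congruences pairwise.
From x ≡ 11 (mod 79) write x = 11 + 79t. Substituting into x ≡ 23 (mod 151) gives 79t ≡ 12 (mod 151), and since 79⁻¹ ≡ 65 (mod 151), t ≡ 25. Hence x ≡ 11 + 79·25 = 1986 (mod 11929).
From x ≡ 1986 (mod 11929) write x = 1986 + 11929t. Substituting into x ≡ 22 (mod 41) gives 11929t ≡ 4 (mod 41), and since 39⁻¹ ≡ 20 (mod 41), t ≡ 39. Hence x ≡ 1986 + 11929·39 = 467217 (mod 489089).

467217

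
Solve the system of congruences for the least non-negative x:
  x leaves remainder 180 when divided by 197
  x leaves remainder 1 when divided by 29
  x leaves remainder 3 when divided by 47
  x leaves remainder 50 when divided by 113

Combine the congruences pairwise.
From x ≡ 180 (mod 197) write x = 180 + 197t. Substituting into x ≡ 1 (mod 29) gives 197t ≡ 24 (mod 29), and since 23⁻¹ ≡ 24 (mod 29), t ≡ 25. Hence x ≡ 180 + 197·25 = 5105 (mod 5713).
From x ≡ 5105 (mod 5713) write x = 5105 + 5713t. Substituting into x ≡ 3 (mod 47) gives 5713t ≡ 21 (mod 47), and since 26⁻¹ ≡ 38 (mod 47), t ≡ 46. Hence x ≡ 5105 + 5713·46 = 267903 (mod 268511).
From x ≡ 267903 (mod 268511) write x = 267903 + 268511t. Substituting into x ≡ 50 (mod 113) gives 268511t ≡ 70 (mod 113), and since 23⁻¹ ≡ 59 (mod 113), t ≡ 62. Hence x ≡ 267903 + 268511·62 = 16915585 (mod 30341743).

16915585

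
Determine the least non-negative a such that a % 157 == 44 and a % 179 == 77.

Combine the congruences pairwise.
From a ≡ 44 (mod 157) write a = 44 + 157t. Substituting into a ≡ 77 (mod 179) gives 157t ≡ 33 (mod 179), and since 157⁻¹ ≡ 122 (mod 179), t ≡ 88. Hence a ≡ 44 + 157·88 = 13860 (mod 28103).

13860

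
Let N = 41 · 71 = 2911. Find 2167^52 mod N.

Mod 41: 2167 ≡ 35; by Fermat, exponent reduces to 52 mod 40 = 12; 35^12 ≡ 4 (mod 41).
Mod 71: 2167 ≡ 37; 37^52 ≡ 30 (mod 71).
Combine by CRT: x ≡ 4 (mod 41), x ≡ 30 (mod 71) ⇒ x ≡ 1521 (mod 2911).

1521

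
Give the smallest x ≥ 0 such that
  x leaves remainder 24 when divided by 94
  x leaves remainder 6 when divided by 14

gcd(94, 14) = 2 and 2 | (6 − 24), so the pair is consistent; merging gives x ≡ 118 (mod 658), where 658 = lcm(94, 14).
The solution is unique modulo lcm(94, 14) = 658.

118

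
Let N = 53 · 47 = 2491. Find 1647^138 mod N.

Mod 53: 1647 ≡ 4; by Fermat, exponent reduces to 138 mod 52 = 34; 4^34 ≡ 28 (mod 53).
Mod 47: 1647 ≡ 2; since 46 | 138, by Fermat 2^138 ≡ 1 (mod 47).
Combine by CRT: x ≡ 28 (mod 53), x ≡ 1 (mod 47) ⇒ x ≡ 1035 (mod 2491).

1035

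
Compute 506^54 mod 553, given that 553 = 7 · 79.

Mod 7: 506 ≡ 2; since 6 | 54, by Fermat 2^54 ≡ 1 (mod 7).
Mod 79: 506 ≡ 32; 32^54 ≡ 10 (mod 79).
Combine by CRT: x ≡ 1 (mod 7), x ≡ 10 (mod 79) ⇒ x ≡ 484 (mod 553).

484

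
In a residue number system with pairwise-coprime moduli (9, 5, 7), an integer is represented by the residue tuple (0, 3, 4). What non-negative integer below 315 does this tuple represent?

18

Combine the congruences pairwise.
From x ≡ 0 (mod 9) write x = 0 + 9t. Substituting into x ≡ 3 (mod 5) gives 9t ≡ 3 (mod 5), and since 4⁻¹ ≡ 4 (mod 5), t ≡ 2. Hence x ≡ 0 + 9·2 = 18 (mod 45).
From x ≡ 18 (mod 45) write x = 18 + 45t. Substituting into x ≡ 4 (mod 7) gives 45t ≡ 0 (mod 7), and since 3⁻¹ ≡ 5 (mod 7), t ≡ 0. Hence x ≡ 18 + 45·0 = 18 (mod 315).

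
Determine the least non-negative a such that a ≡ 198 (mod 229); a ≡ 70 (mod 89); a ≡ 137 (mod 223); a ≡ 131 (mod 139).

The moduli are pairwise coprime; N = 229·89·223·139 = 631749857.
N/229 = 2758733; 2758733 ≡ 199 (mod 229); 199·145 ≡ 1, so inverse 145.
N/89 = 7098313; 7098313 ≡ 29 (mod 89); 29·43 ≡ 1, so inverse 43.
N/223 = 2832959; 2832959 ≡ 190 (mod 223); 190·27 ≡ 1, so inverse 27.
N/139 = 4544963; 4544963 ≡ 80 (mod 139); 80·106 ≡ 1, so inverse 106.
a ≡ 198·2758733·145 + 70·7098313·43 + 137·2832959·27 + 131·4544963·106 = 174159618119.
174159618119 mod 631749857 = 428407444.

428407444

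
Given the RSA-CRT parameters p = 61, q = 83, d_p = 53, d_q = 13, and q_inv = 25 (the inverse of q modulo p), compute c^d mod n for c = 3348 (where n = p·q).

2030

m₁ = c^(d_p) mod p: c ≡ 54 (mod 61), and 54^53 mod 61 = 17.
m₂ = c^(d_q) mod q: c ≡ 28 (mod 83), and 28^13 mod 83 = 38.
h = q_inv·(m₁ − m₂) mod p = 25·(17 − 38) mod 61 = 24.
m = m₂ + h·q = 38 + 24·83 = 2030.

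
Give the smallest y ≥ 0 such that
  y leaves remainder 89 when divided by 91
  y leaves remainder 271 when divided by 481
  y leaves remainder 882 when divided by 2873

Combine the congruences pairwise.
gcd(91, 481) = 13 and 13 | (271 − 89), so the pair is consistent; merging gives y ≡ 271 (mod 3367), where 3367 = lcm(91, 481).
gcd(3367, 2873) = 13 and 13 | (882 − 271), so the pair is consistent; merging gives y ≡ 454816 (mod 744107), where 744107 = lcm(3367, 2873).
The solution is unique modulo lcm(91, 481, 2873) = 744107.

454816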